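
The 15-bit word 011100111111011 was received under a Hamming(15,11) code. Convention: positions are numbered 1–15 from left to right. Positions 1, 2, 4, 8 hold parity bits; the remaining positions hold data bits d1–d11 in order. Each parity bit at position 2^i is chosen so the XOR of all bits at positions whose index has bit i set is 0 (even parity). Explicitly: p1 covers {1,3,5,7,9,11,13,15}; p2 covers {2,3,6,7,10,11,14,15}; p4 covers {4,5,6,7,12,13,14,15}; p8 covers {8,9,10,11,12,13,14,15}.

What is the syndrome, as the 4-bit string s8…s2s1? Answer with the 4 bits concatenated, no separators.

1111

s1 (pos 1,3,5,7,9,11,13,15): 0⊕1⊕0⊕1⊕1⊕1⊕0⊕1 = 1
s2 (pos 2,3,6,7,10,11,14,15): 1⊕1⊕0⊕1⊕1⊕1⊕1⊕1 = 1
s4 (pos 4,5,6,7,12,13,14,15): 1⊕0⊕0⊕1⊕1⊕0⊕1⊕1 = 1
s8 (pos 8,9,10,11,12,13,14,15): 1⊕1⊕1⊕1⊕1⊕0⊕1⊕1 = 1
Syndrome s8…s1 = 1111 → error at position 15.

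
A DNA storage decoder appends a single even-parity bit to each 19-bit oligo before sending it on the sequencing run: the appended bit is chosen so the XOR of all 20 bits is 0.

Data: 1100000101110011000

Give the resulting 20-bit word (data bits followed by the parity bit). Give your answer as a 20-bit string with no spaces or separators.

11000001011100110000

XOR of the 19 data bits: 1⊕1⊕0⊕0⊕0⊕0⊕0⊕1⊕0⊕1⊕1⊕1⊕0⊕0⊕1⊕1⊕0⊕0⊕0 = 0
Parity bit = 0 (so all 20 bits XOR to 0).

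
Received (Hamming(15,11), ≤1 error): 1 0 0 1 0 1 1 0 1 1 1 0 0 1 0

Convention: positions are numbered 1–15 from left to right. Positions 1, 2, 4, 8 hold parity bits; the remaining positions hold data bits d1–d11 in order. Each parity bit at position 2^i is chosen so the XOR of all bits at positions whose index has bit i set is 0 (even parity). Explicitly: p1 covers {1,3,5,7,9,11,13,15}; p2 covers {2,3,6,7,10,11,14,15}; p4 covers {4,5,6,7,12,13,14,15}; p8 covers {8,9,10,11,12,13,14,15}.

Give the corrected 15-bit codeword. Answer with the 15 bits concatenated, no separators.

s1 (pos 1,3,5,7,9,11,13,15): 1⊕0⊕0⊕1⊕1⊕1⊕0⊕0 = 0
s2 (pos 2,3,6,7,10,11,14,15): 0⊕0⊕1⊕1⊕1⊕1⊕1⊕0 = 1
s4 (pos 4,5,6,7,12,13,14,15): 1⊕0⊕1⊕1⊕0⊕0⊕1⊕0 = 0
s8 (pos 8,9,10,11,12,13,14,15): 0⊕1⊕1⊕1⊕0⊕0⊕1⊕0 = 0
Syndrome s8…s1 = 0010 → error at position 2.
Flip position 2: 100101101110010 → 110101101110010

110101101110010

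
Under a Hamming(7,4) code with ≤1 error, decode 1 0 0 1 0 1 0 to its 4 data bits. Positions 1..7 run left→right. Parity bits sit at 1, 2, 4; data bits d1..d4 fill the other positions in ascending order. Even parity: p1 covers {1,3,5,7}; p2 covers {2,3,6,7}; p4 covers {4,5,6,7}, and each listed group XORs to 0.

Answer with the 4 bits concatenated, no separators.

s1 (pos 1,3,5,7): 1⊕0⊕0⊕0 = 1
s2 (pos 2,3,6,7): 0⊕0⊕1⊕0 = 1
s4 (pos 4,5,6,7): 1⊕0⊕1⊕0 = 0
Syndrome s4…s1 = 011 → error at position 3.
Flip position 3: 1001010 → 1011010
Read data bits from positions 3,5,6,7: 1010

1010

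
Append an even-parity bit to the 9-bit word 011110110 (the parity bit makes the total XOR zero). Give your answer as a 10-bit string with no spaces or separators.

0111101100

XOR of the 9 data bits: 0⊕1⊕1⊕1⊕1⊕0⊕1⊕1⊕0 = 0
Parity bit = 0 (so all 10 bits XOR to 0).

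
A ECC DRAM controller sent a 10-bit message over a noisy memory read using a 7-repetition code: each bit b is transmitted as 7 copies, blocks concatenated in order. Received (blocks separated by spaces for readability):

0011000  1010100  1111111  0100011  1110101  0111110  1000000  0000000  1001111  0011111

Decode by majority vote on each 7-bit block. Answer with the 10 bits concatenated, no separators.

Block 1 (0011000): 2 ones → 0
Block 2 (1010100): 3 ones → 0
Block 3 (1111111): 7 ones → 1
Block 4 (0100011): 3 ones → 0
Block 5 (1110101): 5 ones → 1
Block 6 (0111110): 5 ones → 1
Block 7 (1000000): 1 one → 0
Block 8 (0000000): 0 ones → 0
Block 9 (1001111): 5 ones → 1
Block 10 (0011111): 5 ones → 1

0010110011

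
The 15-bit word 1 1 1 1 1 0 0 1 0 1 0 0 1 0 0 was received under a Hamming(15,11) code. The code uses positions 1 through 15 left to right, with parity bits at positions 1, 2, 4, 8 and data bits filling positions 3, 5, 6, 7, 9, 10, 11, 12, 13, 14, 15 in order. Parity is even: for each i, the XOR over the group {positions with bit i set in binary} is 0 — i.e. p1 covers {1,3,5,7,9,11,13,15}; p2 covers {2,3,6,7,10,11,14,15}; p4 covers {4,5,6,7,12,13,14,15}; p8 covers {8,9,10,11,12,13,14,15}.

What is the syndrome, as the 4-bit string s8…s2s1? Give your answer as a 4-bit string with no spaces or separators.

1110

s1 (pos 1,3,5,7,9,11,13,15): 1⊕1⊕1⊕0⊕0⊕0⊕1⊕0 = 0
s2 (pos 2,3,6,7,10,11,14,15): 1⊕1⊕0⊕0⊕1⊕0⊕0⊕0 = 1
s4 (pos 4,5,6,7,12,13,14,15): 1⊕1⊕0⊕0⊕0⊕1⊕0⊕0 = 1
s8 (pos 8,9,10,11,12,13,14,15): 1⊕0⊕1⊕0⊕0⊕1⊕0⊕0 = 1
Syndrome s8…s1 = 1110 → error at position 14.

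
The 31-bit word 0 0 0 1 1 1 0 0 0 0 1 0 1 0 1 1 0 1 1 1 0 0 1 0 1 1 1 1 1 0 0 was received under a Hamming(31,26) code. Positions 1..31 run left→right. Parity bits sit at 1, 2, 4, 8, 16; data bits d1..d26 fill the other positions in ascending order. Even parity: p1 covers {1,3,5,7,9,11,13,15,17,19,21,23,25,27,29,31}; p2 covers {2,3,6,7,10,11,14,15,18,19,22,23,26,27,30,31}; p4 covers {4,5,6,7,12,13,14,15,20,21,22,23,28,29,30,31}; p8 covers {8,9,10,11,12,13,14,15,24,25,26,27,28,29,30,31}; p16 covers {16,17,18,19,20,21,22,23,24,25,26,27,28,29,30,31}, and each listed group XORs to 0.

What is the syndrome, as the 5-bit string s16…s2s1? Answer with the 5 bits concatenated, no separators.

00101

s1 (pos 1,3,5,7,9,11,13,15,17,19,21,23,25,27,29,31): 0⊕0⊕1⊕0⊕0⊕1⊕1⊕1⊕0⊕1⊕0⊕1⊕1⊕1⊕1⊕0 = 1
s2 (pos 2,3,6,7,10,11,14,15,18,19,22,23,26,27,30,31): 0⊕0⊕1⊕0⊕0⊕1⊕0⊕1⊕1⊕1⊕0⊕1⊕1⊕1⊕0⊕0 = 0
s4 (pos 4,5,6,7,12,13,14,15,20,21,22,23,28,29,30,31): 1⊕1⊕1⊕0⊕0⊕1⊕0⊕1⊕1⊕0⊕0⊕1⊕1⊕1⊕0⊕0 = 1
s8 (pos 8,9,10,11,12,13,14,15,24,25,26,27,28,29,30,31): 0⊕0⊕0⊕1⊕0⊕1⊕0⊕1⊕0⊕1⊕1⊕1⊕1⊕1⊕0⊕0 = 0
s16 (pos 16,17,18,19,20,21,22,23,24,25,26,27,28,29,30,31): 1⊕0⊕1⊕1⊕1⊕0⊕0⊕1⊕0⊕1⊕1⊕1⊕1⊕1⊕0⊕0 = 0
Syndrome s16…s1 = 00101 → error at position 5.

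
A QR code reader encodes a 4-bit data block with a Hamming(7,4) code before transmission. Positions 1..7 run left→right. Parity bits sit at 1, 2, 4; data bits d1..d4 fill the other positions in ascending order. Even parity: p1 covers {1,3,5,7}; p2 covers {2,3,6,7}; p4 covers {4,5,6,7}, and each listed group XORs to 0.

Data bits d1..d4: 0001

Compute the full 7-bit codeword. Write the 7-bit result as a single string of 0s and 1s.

Place data at non-parity positions: p1 p2 0 p4 0 0 1
p1 (pos 1,3,5,7): XOR of data positions = 0⊕0⊕1 = 1
p2 (pos 2,3,6,7): XOR of data positions = 0⊕0⊕1 = 1
p4 (pos 4,5,6,7): XOR of data positions = 0⊕0⊕1 = 1
Codeword: 1101001

1101001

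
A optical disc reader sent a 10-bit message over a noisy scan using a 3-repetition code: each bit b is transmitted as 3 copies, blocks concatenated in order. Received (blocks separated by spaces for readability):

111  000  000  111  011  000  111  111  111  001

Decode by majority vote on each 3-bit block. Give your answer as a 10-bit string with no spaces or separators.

Block 1 (111): 3 ones → 1
Block 2 (000): 0 ones → 0
Block 3 (000): 0 ones → 0
Block 4 (111): 3 ones → 1
Block 5 (011): 2 ones → 1
Block 6 (000): 0 ones → 0
Block 7 (111): 3 ones → 1
Block 8 (111): 3 ones → 1
Block 9 (111): 3 ones → 1
Block 10 (001): 1 one → 0

1001101110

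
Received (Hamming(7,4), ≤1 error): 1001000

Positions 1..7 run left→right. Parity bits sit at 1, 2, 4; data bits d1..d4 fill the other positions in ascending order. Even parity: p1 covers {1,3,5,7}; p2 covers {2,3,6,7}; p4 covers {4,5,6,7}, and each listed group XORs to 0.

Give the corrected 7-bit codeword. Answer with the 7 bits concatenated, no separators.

1001100

s1 (pos 1,3,5,7): 1⊕0⊕0⊕0 = 1
s2 (pos 2,3,6,7): 0⊕0⊕0⊕0 = 0
s4 (pos 4,5,6,7): 1⊕0⊕0⊕0 = 1
Syndrome s4…s1 = 101 → error at position 5.
Flip position 5: 1001000 → 1001100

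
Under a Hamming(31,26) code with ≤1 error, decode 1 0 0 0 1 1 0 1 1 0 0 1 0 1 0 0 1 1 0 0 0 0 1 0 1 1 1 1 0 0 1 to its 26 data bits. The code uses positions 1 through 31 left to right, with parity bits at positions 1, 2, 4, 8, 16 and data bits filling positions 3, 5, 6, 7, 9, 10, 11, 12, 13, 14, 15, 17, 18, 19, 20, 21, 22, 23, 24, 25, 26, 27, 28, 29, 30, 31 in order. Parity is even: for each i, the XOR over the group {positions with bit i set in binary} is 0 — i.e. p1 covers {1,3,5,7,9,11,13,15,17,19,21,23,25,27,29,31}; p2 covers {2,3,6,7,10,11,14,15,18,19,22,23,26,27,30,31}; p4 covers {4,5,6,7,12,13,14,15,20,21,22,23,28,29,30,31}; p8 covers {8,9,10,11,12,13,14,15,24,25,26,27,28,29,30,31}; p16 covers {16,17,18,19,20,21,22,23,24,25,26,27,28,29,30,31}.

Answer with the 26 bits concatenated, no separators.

01101001000110000101111001

s1 (pos 1,3,5,7,9,11,13,15,17,19,21,23,25,27,29,31): 1⊕0⊕1⊕0⊕1⊕0⊕0⊕0⊕1⊕0⊕0⊕1⊕1⊕1⊕0⊕1 = 0
s2 (pos 2,3,6,7,10,11,14,15,18,19,22,23,26,27,30,31): 0⊕0⊕1⊕0⊕0⊕0⊕1⊕0⊕1⊕0⊕0⊕1⊕1⊕1⊕0⊕1 = 1
s4 (pos 4,5,6,7,12,13,14,15,20,21,22,23,28,29,30,31): 0⊕1⊕1⊕0⊕1⊕0⊕1⊕0⊕0⊕0⊕0⊕1⊕1⊕0⊕0⊕1 = 1
s8 (pos 8,9,10,11,12,13,14,15,24,25,26,27,28,29,30,31): 1⊕1⊕0⊕0⊕1⊕0⊕1⊕0⊕0⊕1⊕1⊕1⊕1⊕0⊕0⊕1 = 1
s16 (pos 16,17,18,19,20,21,22,23,24,25,26,27,28,29,30,31): 0⊕1⊕1⊕0⊕0⊕0⊕0⊕1⊕0⊕1⊕1⊕1⊕1⊕0⊕0⊕1 = 0
Syndrome s16…s1 = 01110 → error at position 14.
Flip position 14: 1000110110010100110000101111001 → 1000110110010000110000101111001
Read data bits from positions 3,5,6,7,9,10,11,12,13,14,15,17,18,19,20,21,22,23,24,25,26,27,28,29,30,31: 01101001000110000101111001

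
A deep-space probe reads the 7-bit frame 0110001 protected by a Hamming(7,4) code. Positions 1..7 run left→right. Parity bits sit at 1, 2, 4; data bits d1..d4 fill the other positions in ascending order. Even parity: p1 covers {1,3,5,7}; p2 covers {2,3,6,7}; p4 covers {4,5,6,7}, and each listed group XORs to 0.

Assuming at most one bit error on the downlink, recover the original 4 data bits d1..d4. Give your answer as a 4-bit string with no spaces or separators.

1011

s1 (pos 1,3,5,7): 0⊕1⊕0⊕1 = 0
s2 (pos 2,3,6,7): 1⊕1⊕0⊕1 = 1
s4 (pos 4,5,6,7): 0⊕0⊕0⊕1 = 1
Syndrome s4…s1 = 110 → error at position 6.
Flip position 6: 0110001 → 0110011
Read data bits from positions 3,5,6,7: 1011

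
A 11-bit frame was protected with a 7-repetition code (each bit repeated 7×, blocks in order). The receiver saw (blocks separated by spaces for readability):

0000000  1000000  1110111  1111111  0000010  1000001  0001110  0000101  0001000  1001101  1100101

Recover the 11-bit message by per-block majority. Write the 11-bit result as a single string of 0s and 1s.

00110000011

Block 1 (0000000): 0 ones → 0
Block 2 (1000000): 1 one → 0
Block 3 (1110111): 6 ones → 1
Block 4 (1111111): 7 ones → 1
Block 5 (0000010): 1 one → 0
Block 6 (1000001): 2 ones → 0
Block 7 (0001110): 3 ones → 0
Block 8 (0000101): 2 ones → 0
Block 9 (0001000): 1 one → 0
Block 10 (1001101): 4 ones → 1
Block 11 (1100101): 4 ones → 1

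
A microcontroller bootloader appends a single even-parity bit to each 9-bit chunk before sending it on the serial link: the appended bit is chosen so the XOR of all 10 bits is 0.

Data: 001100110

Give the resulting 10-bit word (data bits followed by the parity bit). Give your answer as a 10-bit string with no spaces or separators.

XOR of the 9 data bits: 0⊕0⊕1⊕1⊕0⊕0⊕1⊕1⊕0 = 0
Parity bit = 0 (so all 10 bits XOR to 0).

0011001100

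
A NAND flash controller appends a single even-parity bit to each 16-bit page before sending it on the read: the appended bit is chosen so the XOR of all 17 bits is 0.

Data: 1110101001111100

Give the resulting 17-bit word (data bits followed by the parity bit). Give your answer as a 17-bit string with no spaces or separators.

11101010011111000

XOR of the 16 data bits: 1⊕1⊕1⊕0⊕1⊕0⊕1⊕0⊕0⊕1⊕1⊕1⊕1⊕1⊕0⊕0 = 0
Parity bit = 0 (so all 17 bits XOR to 0).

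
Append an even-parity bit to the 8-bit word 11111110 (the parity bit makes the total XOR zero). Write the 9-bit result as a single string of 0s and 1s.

111111101

XOR of the 8 data bits: 1⊕1⊕1⊕1⊕1⊕1⊕1⊕0 = 1
Parity bit = 1 (so all 9 bits XOR to 0).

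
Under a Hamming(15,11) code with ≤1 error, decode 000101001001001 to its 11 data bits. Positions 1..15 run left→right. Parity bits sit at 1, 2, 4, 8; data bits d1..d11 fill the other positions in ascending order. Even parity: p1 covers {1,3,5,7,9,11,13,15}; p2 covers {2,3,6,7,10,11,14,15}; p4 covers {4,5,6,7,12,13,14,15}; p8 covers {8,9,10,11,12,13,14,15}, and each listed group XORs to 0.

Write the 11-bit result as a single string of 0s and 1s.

00101001001

s1 (pos 1,3,5,7,9,11,13,15): 0⊕0⊕0⊕0⊕1⊕0⊕0⊕1 = 0
s2 (pos 2,3,6,7,10,11,14,15): 0⊕0⊕1⊕0⊕0⊕0⊕0⊕1 = 0
s4 (pos 4,5,6,7,12,13,14,15): 1⊕0⊕1⊕0⊕1⊕0⊕0⊕1 = 0
s8 (pos 8,9,10,11,12,13,14,15): 0⊕1⊕0⊕0⊕1⊕0⊕0⊕1 = 1
Syndrome s8…s1 = 1000 → error at position 8.
Flip position 8: 000101001001001 → 000101011001001
Read data bits from positions 3,5,6,7,9,10,11,12,13,14,15: 00101001001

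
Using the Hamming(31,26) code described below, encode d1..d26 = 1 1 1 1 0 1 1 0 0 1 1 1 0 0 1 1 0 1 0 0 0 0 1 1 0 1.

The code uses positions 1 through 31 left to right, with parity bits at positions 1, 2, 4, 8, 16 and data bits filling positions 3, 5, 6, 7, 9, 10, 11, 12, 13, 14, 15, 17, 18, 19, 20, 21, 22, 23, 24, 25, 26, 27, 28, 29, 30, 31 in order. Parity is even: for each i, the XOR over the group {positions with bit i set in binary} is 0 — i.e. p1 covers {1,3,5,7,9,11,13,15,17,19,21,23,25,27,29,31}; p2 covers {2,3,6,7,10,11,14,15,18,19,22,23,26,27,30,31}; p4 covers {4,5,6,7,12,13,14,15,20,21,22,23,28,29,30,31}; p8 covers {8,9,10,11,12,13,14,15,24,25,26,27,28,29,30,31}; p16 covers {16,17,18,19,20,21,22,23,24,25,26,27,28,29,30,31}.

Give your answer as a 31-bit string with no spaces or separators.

0111111101100111100110100001101

Place data at non-parity positions: p1 p2 1 p4 1 1 1 p8 0 1 1 0 0 1 1 p16 1 0 0 1 1 0 1 0 0 0 0 1 1 0 1
p1 (pos 1,3,5,7,9,11,13,15,17,19,21,23,25,27,29,31): XOR of data positions = 1⊕1⊕1⊕0⊕1⊕0⊕1⊕1⊕0⊕1⊕1⊕0⊕0⊕1⊕1 = 0
p2 (pos 2,3,6,7,10,11,14,15,18,19,22,23,26,27,30,31): XOR of data positions = 1⊕1⊕1⊕1⊕1⊕1⊕1⊕0⊕0⊕0⊕1⊕0⊕0⊕0⊕1 = 1
p4 (pos 4,5,6,7,12,13,14,15,20,21,22,23,28,29,30,31): XOR of data positions = 1⊕1⊕1⊕0⊕0⊕1⊕1⊕1⊕1⊕0⊕1⊕1⊕1⊕0⊕1 = 1
p8 (pos 8,9,10,11,12,13,14,15,24,25,26,27,28,29,30,31): XOR of data positions = 0⊕1⊕1⊕0⊕0⊕1⊕1⊕0⊕0⊕0⊕0⊕1⊕1⊕0⊕1 = 1
p16 (pos 16,17,18,19,20,21,22,23,24,25,26,27,28,29,30,31): XOR of data positions = 1⊕0⊕0⊕1⊕1⊕0⊕1⊕0⊕0⊕0⊕0⊕1⊕1⊕0⊕1 = 1
Codeword: 0111111101100111100110100001101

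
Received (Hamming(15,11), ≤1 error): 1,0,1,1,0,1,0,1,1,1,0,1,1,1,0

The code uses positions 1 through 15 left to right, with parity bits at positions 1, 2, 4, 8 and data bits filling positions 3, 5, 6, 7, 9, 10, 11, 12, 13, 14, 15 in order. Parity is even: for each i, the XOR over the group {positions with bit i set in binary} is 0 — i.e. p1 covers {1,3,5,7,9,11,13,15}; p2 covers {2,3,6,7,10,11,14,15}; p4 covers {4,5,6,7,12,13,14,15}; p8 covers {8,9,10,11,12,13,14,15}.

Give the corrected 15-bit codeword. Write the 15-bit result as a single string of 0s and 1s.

s1 (pos 1,3,5,7,9,11,13,15): 1⊕1⊕0⊕0⊕1⊕0⊕1⊕0 = 0
s2 (pos 2,3,6,7,10,11,14,15): 0⊕1⊕1⊕0⊕1⊕0⊕1⊕0 = 0
s4 (pos 4,5,6,7,12,13,14,15): 1⊕0⊕1⊕0⊕1⊕1⊕1⊕0 = 1
s8 (pos 8,9,10,11,12,13,14,15): 1⊕1⊕1⊕0⊕1⊕1⊕1⊕0 = 0
Syndrome s8…s1 = 0100 → error at position 4.
Flip position 4: 101101011101110 → 101001011101110

101001011101110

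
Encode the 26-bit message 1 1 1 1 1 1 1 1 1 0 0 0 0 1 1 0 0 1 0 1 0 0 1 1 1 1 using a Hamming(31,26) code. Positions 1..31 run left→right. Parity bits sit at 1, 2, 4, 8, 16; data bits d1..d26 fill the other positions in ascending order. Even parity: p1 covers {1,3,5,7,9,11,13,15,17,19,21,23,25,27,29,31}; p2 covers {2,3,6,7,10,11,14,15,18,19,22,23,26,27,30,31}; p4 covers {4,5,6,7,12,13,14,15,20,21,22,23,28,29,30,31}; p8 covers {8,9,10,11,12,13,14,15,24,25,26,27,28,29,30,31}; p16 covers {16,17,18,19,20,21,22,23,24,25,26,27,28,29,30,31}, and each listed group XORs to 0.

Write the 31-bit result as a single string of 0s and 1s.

1111111011111000001100101001111

Place data at non-parity positions: p1 p2 1 p4 1 1 1 p8 1 1 1 1 1 0 0 p16 0 0 1 1 0 0 1 0 1 0 0 1 1 1 1
p1 (pos 1,3,5,7,9,11,13,15,17,19,21,23,25,27,29,31): XOR of data positions = 1⊕1⊕1⊕1⊕1⊕1⊕0⊕0⊕1⊕0⊕1⊕1⊕0⊕1⊕1 = 1
p2 (pos 2,3,6,7,10,11,14,15,18,19,22,23,26,27,30,31): XOR of data positions = 1⊕1⊕1⊕1⊕1⊕0⊕0⊕0⊕1⊕0⊕1⊕0⊕0⊕1⊕1 = 1
p4 (pos 4,5,6,7,12,13,14,15,20,21,22,23,28,29,30,31): XOR of data positions = 1⊕1⊕1⊕1⊕1⊕0⊕0⊕1⊕0⊕0⊕1⊕1⊕1⊕1⊕1 = 1
p8 (pos 8,9,10,11,12,13,14,15,24,25,26,27,28,29,30,31): XOR of data positions = 1⊕1⊕1⊕1⊕1⊕0⊕0⊕0⊕1⊕0⊕0⊕1⊕1⊕1⊕1 = 0
p16 (pos 16,17,18,19,20,21,22,23,24,25,26,27,28,29,30,31): XOR of data positions = 0⊕0⊕1⊕1⊕0⊕0⊕1⊕0⊕1⊕0⊕0⊕1⊕1⊕1⊕1 = 0
Codeword: 1111111011111000001100101001111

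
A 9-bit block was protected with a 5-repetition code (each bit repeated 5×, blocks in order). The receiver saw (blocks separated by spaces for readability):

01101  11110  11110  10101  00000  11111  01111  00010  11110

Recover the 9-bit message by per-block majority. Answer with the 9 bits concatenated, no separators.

Block 1 (01101): 3 ones → 1
Block 2 (11110): 4 ones → 1
Block 3 (11110): 4 ones → 1
Block 4 (10101): 3 ones → 1
Block 5 (00000): 0 ones → 0
Block 6 (11111): 5 ones → 1
Block 7 (01111): 4 ones → 1
Block 8 (00010): 1 one → 0
Block 9 (11110): 4 ones → 1

111101101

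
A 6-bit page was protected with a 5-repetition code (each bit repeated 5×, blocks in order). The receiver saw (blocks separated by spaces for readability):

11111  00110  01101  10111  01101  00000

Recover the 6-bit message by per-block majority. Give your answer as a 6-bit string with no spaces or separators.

Block 1 (11111): 5 ones → 1
Block 2 (00110): 2 ones → 0
Block 3 (01101): 3 ones → 1
Block 4 (10111): 4 ones → 1
Block 5 (01101): 3 ones → 1
Block 6 (00000): 0 ones → 0

101110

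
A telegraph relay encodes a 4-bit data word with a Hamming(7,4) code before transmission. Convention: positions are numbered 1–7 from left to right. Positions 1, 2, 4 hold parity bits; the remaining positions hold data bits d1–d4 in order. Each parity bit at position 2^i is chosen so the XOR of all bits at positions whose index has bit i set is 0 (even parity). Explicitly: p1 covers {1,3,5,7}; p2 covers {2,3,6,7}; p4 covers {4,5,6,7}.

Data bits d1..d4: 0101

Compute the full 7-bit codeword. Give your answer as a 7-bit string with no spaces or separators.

Place data at non-parity positions: p1 p2 0 p4 1 0 1
p1 (pos 1,3,5,7): XOR of data positions = 0⊕1⊕1 = 0
p2 (pos 2,3,6,7): XOR of data positions = 0⊕0⊕1 = 1
p4 (pos 4,5,6,7): XOR of data positions = 1⊕0⊕1 = 0
Codeword: 0100101

0100101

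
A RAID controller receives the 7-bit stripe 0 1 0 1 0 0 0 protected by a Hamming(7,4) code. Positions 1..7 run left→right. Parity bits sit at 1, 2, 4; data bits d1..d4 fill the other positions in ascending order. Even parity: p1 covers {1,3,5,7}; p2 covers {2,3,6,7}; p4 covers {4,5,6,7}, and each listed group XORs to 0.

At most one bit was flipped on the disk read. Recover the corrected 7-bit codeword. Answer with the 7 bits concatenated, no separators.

s1 (pos 1,3,5,7): 0⊕0⊕0⊕0 = 0
s2 (pos 2,3,6,7): 1⊕0⊕0⊕0 = 1
s4 (pos 4,5,6,7): 1⊕0⊕0⊕0 = 1
Syndrome s4…s1 = 110 → error at position 6.
Flip position 6: 0101000 → 0101010

0101010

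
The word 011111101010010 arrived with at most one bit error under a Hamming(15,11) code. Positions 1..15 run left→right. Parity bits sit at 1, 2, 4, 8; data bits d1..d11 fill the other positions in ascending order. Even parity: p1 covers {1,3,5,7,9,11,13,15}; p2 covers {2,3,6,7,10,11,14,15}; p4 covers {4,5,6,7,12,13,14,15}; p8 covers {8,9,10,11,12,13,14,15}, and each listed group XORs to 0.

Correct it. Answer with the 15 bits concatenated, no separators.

s1 (pos 1,3,5,7,9,11,13,15): 0⊕1⊕1⊕1⊕1⊕1⊕0⊕0 = 1
s2 (pos 2,3,6,7,10,11,14,15): 1⊕1⊕1⊕1⊕0⊕1⊕1⊕0 = 0
s4 (pos 4,5,6,7,12,13,14,15): 1⊕1⊕1⊕1⊕0⊕0⊕1⊕0 = 1
s8 (pos 8,9,10,11,12,13,14,15): 0⊕1⊕0⊕1⊕0⊕0⊕1⊕0 = 1
Syndrome s8…s1 = 1101 → error at position 13.
Flip position 13: 011111101010010 → 011111101010110

011111101010110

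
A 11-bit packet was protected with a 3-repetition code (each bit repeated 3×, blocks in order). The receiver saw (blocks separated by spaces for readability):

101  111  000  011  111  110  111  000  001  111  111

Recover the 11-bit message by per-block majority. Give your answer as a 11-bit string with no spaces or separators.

Block 1 (101): 2 ones → 1
Block 2 (111): 3 ones → 1
Block 3 (000): 0 ones → 0
Block 4 (011): 2 ones → 1
Block 5 (111): 3 ones → 1
Block 6 (110): 2 ones → 1
Block 7 (111): 3 ones → 1
Block 8 (000): 0 ones → 0
Block 9 (001): 1 one → 0
Block 10 (111): 3 ones → 1
Block 11 (111): 3 ones → 1

11011110011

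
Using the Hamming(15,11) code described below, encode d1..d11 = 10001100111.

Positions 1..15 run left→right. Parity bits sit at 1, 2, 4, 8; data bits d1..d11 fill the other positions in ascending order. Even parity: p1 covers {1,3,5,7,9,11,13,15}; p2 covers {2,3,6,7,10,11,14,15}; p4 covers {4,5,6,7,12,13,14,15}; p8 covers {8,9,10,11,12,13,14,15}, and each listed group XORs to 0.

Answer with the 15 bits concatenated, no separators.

001100011100111

Place data at non-parity positions: p1 p2 1 p4 0 0 0 p8 1 1 0 0 1 1 1
p1 (pos 1,3,5,7,9,11,13,15): XOR of data positions = 1⊕0⊕0⊕1⊕0⊕1⊕1 = 0
p2 (pos 2,3,6,7,10,11,14,15): XOR of data positions = 1⊕0⊕0⊕1⊕0⊕1⊕1 = 0
p4 (pos 4,5,6,7,12,13,14,15): XOR of data positions = 0⊕0⊕0⊕0⊕1⊕1⊕1 = 1
p8 (pos 8,9,10,11,12,13,14,15): XOR of data positions = 1⊕1⊕0⊕0⊕1⊕1⊕1 = 1
Codeword: 001100011100111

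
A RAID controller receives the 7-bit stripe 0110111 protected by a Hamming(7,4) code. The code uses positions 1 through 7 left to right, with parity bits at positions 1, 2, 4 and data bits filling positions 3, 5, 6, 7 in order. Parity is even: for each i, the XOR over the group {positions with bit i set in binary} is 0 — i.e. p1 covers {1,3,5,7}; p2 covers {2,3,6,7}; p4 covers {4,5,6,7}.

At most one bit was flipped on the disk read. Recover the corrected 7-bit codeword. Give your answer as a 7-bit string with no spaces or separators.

0110011

s1 (pos 1,3,5,7): 0⊕1⊕1⊕1 = 1
s2 (pos 2,3,6,7): 1⊕1⊕1⊕1 = 0
s4 (pos 4,5,6,7): 0⊕1⊕1⊕1 = 1
Syndrome s4…s1 = 101 → error at position 5.
Flip position 5: 0110111 → 0110011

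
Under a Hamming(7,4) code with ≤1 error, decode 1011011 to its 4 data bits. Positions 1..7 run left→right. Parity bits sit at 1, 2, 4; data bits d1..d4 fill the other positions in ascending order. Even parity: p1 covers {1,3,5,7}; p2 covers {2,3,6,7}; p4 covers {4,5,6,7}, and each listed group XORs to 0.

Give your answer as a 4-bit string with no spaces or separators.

1010

s1 (pos 1,3,5,7): 1⊕1⊕0⊕1 = 1
s2 (pos 2,3,6,7): 0⊕1⊕1⊕1 = 1
s4 (pos 4,5,6,7): 1⊕0⊕1⊕1 = 1
Syndrome s4…s1 = 111 → error at position 7.
Flip position 7: 1011011 → 1011010
Read data bits from positions 3,5,6,7: 1010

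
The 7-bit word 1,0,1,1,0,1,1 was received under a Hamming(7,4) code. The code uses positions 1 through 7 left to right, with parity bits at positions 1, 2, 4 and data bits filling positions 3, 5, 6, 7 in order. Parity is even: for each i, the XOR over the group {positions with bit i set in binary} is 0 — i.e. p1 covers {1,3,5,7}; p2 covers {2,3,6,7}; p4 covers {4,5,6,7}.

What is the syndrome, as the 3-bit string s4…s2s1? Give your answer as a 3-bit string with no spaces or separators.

s1 (pos 1,3,5,7): 1⊕1⊕0⊕1 = 1
s2 (pos 2,3,6,7): 0⊕1⊕1⊕1 = 1
s4 (pos 4,5,6,7): 1⊕0⊕1⊕1 = 1
Syndrome s4…s1 = 111 → error at position 7.

111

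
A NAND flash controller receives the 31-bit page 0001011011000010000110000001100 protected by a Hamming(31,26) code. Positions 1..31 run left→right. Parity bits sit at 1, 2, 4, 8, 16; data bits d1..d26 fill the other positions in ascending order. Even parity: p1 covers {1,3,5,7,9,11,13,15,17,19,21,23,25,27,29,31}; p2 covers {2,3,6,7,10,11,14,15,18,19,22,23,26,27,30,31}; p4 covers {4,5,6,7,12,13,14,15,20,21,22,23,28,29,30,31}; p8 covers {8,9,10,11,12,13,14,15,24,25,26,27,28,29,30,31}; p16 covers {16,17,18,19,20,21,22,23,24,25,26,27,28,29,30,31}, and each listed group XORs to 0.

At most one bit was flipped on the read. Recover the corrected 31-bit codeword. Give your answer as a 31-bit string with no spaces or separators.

s1 (pos 1,3,5,7,9,11,13,15,17,19,21,23,25,27,29,31): 0⊕0⊕0⊕1⊕1⊕0⊕0⊕1⊕0⊕0⊕1⊕0⊕0⊕0⊕1⊕0 = 1
s2 (pos 2,3,6,7,10,11,14,15,18,19,22,23,26,27,30,31): 0⊕0⊕1⊕1⊕1⊕0⊕0⊕1⊕0⊕0⊕0⊕0⊕0⊕0⊕0⊕0 = 0
s4 (pos 4,5,6,7,12,13,14,15,20,21,22,23,28,29,30,31): 1⊕0⊕1⊕1⊕0⊕0⊕0⊕1⊕1⊕1⊕0⊕0⊕1⊕1⊕0⊕0 = 0
s8 (pos 8,9,10,11,12,13,14,15,24,25,26,27,28,29,30,31): 0⊕1⊕1⊕0⊕0⊕0⊕0⊕1⊕0⊕0⊕0⊕0⊕1⊕1⊕0⊕0 = 1
s16 (pos 16,17,18,19,20,21,22,23,24,25,26,27,28,29,30,31): 0⊕0⊕0⊕0⊕1⊕1⊕0⊕0⊕0⊕0⊕0⊕0⊕1⊕1⊕0⊕0 = 0
Syndrome s16…s1 = 01001 → error at position 9.
Flip position 9: 0001011011000010000110000001100 → 0001011001000010000110000001100

0001011001000010000110000001100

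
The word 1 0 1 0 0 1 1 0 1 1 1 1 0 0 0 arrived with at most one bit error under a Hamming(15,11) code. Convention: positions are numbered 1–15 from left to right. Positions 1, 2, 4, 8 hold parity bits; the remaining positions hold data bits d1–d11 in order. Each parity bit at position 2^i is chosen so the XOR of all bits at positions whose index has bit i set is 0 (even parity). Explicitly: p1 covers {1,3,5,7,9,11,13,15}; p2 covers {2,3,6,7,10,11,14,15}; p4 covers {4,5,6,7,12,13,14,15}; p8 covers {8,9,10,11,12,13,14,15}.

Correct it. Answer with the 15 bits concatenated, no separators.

s1 (pos 1,3,5,7,9,11,13,15): 1⊕1⊕0⊕1⊕1⊕1⊕0⊕0 = 1
s2 (pos 2,3,6,7,10,11,14,15): 0⊕1⊕1⊕1⊕1⊕1⊕0⊕0 = 1
s4 (pos 4,5,6,7,12,13,14,15): 0⊕0⊕1⊕1⊕1⊕0⊕0⊕0 = 1
s8 (pos 8,9,10,11,12,13,14,15): 0⊕1⊕1⊕1⊕1⊕0⊕0⊕0 = 0
Syndrome s8…s1 = 0111 → error at position 7.
Flip position 7: 101001101111000 → 101001001111000

101001001111000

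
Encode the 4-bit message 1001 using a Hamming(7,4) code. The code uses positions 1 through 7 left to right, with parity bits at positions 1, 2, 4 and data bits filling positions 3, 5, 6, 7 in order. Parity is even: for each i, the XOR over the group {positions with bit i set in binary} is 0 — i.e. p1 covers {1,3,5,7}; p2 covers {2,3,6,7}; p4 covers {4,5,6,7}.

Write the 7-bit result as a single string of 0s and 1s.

0011001

Place data at non-parity positions: p1 p2 1 p4 0 0 1
p1 (pos 1,3,5,7): XOR of data positions = 1⊕0⊕1 = 0
p2 (pos 2,3,6,7): XOR of data positions = 1⊕0⊕1 = 0
p4 (pos 4,5,6,7): XOR of data positions = 0⊕0⊕1 = 1
Codeword: 0011001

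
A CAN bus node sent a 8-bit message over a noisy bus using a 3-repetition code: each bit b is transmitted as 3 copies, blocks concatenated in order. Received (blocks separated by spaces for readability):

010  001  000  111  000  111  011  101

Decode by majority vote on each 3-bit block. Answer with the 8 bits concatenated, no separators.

00010111

Block 1 (010): 1 one → 0
Block 2 (001): 1 one → 0
Block 3 (000): 0 ones → 0
Block 4 (111): 3 ones → 1
Block 5 (000): 0 ones → 0
Block 6 (111): 3 ones → 1
Block 7 (011): 2 ones → 1
Block 8 (101): 2 ones → 1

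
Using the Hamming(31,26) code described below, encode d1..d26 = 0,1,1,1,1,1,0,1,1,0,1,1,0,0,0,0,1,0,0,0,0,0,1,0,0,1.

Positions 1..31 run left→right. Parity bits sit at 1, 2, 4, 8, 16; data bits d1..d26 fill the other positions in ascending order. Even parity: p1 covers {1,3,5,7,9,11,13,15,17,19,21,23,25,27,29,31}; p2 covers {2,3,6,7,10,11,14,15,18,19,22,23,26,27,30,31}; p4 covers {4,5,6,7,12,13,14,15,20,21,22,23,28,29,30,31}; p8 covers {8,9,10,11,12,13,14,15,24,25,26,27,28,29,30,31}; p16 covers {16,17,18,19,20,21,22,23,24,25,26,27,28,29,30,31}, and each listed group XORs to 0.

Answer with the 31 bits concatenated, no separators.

Place data at non-parity positions: p1 p2 0 p4 1 1 1 p8 1 1 0 1 1 0 1 p16 1 0 0 0 0 1 0 0 0 0 0 1 0 0 1
p1 (pos 1,3,5,7,9,11,13,15,17,19,21,23,25,27,29,31): XOR of data positions = 0⊕1⊕1⊕1⊕0⊕1⊕1⊕1⊕0⊕0⊕0⊕0⊕0⊕0⊕1 = 1
p2 (pos 2,3,6,7,10,11,14,15,18,19,22,23,26,27,30,31): XOR of data positions = 0⊕1⊕1⊕1⊕0⊕0⊕1⊕0⊕0⊕1⊕0⊕0⊕0⊕0⊕1 = 0
p4 (pos 4,5,6,7,12,13,14,15,20,21,22,23,28,29,30,31): XOR of data positions = 1⊕1⊕1⊕1⊕1⊕0⊕1⊕0⊕0⊕1⊕0⊕1⊕0⊕0⊕1 = 1
p8 (pos 8,9,10,11,12,13,14,15,24,25,26,27,28,29,30,31): XOR of data positions = 1⊕1⊕0⊕1⊕1⊕0⊕1⊕0⊕0⊕0⊕0⊕1⊕0⊕0⊕1 = 1
p16 (pos 16,17,18,19,20,21,22,23,24,25,26,27,28,29,30,31): XOR of data positions = 1⊕0⊕0⊕0⊕0⊕1⊕0⊕0⊕0⊕0⊕0⊕1⊕0⊕0⊕1 = 0
Codeword: 1001111111011010100001000001001

1001111111011010100001000001001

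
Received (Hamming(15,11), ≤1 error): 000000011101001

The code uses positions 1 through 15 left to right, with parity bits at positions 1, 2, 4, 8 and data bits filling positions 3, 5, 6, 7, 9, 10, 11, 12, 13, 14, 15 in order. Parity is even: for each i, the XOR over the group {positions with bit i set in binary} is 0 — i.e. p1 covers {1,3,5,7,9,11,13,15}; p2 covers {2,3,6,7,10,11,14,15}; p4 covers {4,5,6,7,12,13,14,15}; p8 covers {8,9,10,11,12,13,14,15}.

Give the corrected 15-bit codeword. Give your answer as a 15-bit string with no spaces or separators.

000000001101001

s1 (pos 1,3,5,7,9,11,13,15): 0⊕0⊕0⊕0⊕1⊕0⊕0⊕1 = 0
s2 (pos 2,3,6,7,10,11,14,15): 0⊕0⊕0⊕0⊕1⊕0⊕0⊕1 = 0
s4 (pos 4,5,6,7,12,13,14,15): 0⊕0⊕0⊕0⊕1⊕0⊕0⊕1 = 0
s8 (pos 8,9,10,11,12,13,14,15): 1⊕1⊕1⊕0⊕1⊕0⊕0⊕1 = 1
Syndrome s8…s1 = 1000 → error at position 8.
Flip position 8: 000000011101001 → 000000001101001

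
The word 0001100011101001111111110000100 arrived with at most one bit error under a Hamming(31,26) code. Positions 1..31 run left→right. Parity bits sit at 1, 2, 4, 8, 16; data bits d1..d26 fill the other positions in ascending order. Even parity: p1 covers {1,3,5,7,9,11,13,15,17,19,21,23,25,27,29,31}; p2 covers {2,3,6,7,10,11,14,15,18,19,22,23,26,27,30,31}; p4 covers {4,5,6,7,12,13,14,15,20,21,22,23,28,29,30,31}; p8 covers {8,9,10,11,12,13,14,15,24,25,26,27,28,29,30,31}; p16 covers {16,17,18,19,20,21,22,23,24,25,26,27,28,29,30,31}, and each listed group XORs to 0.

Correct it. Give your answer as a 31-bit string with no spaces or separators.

s1 (pos 1,3,5,7,9,11,13,15,17,19,21,23,25,27,29,31): 0⊕0⊕1⊕0⊕1⊕1⊕1⊕0⊕1⊕1⊕1⊕1⊕0⊕0⊕1⊕0 = 1
s2 (pos 2,3,6,7,10,11,14,15,18,19,22,23,26,27,30,31): 0⊕0⊕0⊕0⊕1⊕1⊕0⊕0⊕1⊕1⊕1⊕1⊕0⊕0⊕0⊕0 = 0
s4 (pos 4,5,6,7,12,13,14,15,20,21,22,23,28,29,30,31): 1⊕1⊕0⊕0⊕0⊕1⊕0⊕0⊕1⊕1⊕1⊕1⊕0⊕1⊕0⊕0 = 0
s8 (pos 8,9,10,11,12,13,14,15,24,25,26,27,28,29,30,31): 0⊕1⊕1⊕1⊕0⊕1⊕0⊕0⊕1⊕0⊕0⊕0⊕0⊕1⊕0⊕0 = 0
s16 (pos 16,17,18,19,20,21,22,23,24,25,26,27,28,29,30,31): 1⊕1⊕1⊕1⊕1⊕1⊕1⊕1⊕1⊕0⊕0⊕0⊕0⊕1⊕0⊕0 = 0
Syndrome s16…s1 = 00001 → error at position 1.
Flip position 1: 0001100011101001111111110000100 → 1001100011101001111111110000100

1001100011101001111111110000100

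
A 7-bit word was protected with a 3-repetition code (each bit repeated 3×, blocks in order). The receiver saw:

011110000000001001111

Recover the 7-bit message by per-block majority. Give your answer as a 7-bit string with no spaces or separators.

1100001

Block 1 (011): 2 ones → 1
Block 2 (110): 2 ones → 1
Block 3 (000): 0 ones → 0
Block 4 (000): 0 ones → 0
Block 5 (001): 1 one → 0
Block 6 (001): 1 one → 0
Block 7 (111): 3 ones → 1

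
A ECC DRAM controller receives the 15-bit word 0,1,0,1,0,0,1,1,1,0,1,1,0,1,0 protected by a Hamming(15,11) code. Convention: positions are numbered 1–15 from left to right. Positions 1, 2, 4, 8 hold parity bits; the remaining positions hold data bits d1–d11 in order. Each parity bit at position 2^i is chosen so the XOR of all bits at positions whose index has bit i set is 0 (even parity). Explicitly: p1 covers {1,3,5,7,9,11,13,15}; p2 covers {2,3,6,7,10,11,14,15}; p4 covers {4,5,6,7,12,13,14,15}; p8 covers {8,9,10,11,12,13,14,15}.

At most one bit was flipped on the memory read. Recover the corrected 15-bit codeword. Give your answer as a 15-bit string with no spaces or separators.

s1 (pos 1,3,5,7,9,11,13,15): 0⊕0⊕0⊕1⊕1⊕1⊕0⊕0 = 1
s2 (pos 2,3,6,7,10,11,14,15): 1⊕0⊕0⊕1⊕0⊕1⊕1⊕0 = 0
s4 (pos 4,5,6,7,12,13,14,15): 1⊕0⊕0⊕1⊕1⊕0⊕1⊕0 = 0
s8 (pos 8,9,10,11,12,13,14,15): 1⊕1⊕0⊕1⊕1⊕0⊕1⊕0 = 1
Syndrome s8…s1 = 1001 → error at position 9.
Flip position 9: 010100111011010 → 010100110011010

010100110011010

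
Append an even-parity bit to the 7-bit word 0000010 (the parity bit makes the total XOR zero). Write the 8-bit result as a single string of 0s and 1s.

XOR of the 7 data bits: 0⊕0⊕0⊕0⊕0⊕1⊕0 = 1
Parity bit = 1 (so all 8 bits XOR to 0).

00000101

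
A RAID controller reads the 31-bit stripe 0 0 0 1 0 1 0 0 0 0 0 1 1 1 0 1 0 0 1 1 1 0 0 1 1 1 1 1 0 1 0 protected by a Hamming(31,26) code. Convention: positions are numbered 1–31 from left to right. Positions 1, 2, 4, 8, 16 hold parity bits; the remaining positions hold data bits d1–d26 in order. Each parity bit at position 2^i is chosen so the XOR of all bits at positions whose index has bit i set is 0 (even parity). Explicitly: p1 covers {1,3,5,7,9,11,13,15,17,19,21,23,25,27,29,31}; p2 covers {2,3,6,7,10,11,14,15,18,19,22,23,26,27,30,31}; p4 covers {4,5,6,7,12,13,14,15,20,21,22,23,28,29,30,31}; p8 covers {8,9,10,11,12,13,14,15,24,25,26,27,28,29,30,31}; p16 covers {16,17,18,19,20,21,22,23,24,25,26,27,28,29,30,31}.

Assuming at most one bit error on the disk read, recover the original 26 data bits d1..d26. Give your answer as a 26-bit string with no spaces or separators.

s1 (pos 1,3,5,7,9,11,13,15,17,19,21,23,25,27,29,31): 0⊕0⊕0⊕0⊕0⊕0⊕1⊕0⊕0⊕1⊕1⊕0⊕1⊕1⊕0⊕0 = 1
s2 (pos 2,3,6,7,10,11,14,15,18,19,22,23,26,27,30,31): 0⊕0⊕1⊕0⊕0⊕0⊕1⊕0⊕0⊕1⊕0⊕0⊕1⊕1⊕1⊕0 = 0
s4 (pos 4,5,6,7,12,13,14,15,20,21,22,23,28,29,30,31): 1⊕0⊕1⊕0⊕1⊕1⊕1⊕0⊕1⊕1⊕0⊕0⊕1⊕0⊕1⊕0 = 1
s8 (pos 8,9,10,11,12,13,14,15,24,25,26,27,28,29,30,31): 0⊕0⊕0⊕0⊕1⊕1⊕1⊕0⊕1⊕1⊕1⊕1⊕1⊕0⊕1⊕0 = 1
s16 (pos 16,17,18,19,20,21,22,23,24,25,26,27,28,29,30,31): 1⊕0⊕0⊕1⊕1⊕1⊕0⊕0⊕1⊕1⊕1⊕1⊕1⊕0⊕1⊕0 = 0
Syndrome s16…s1 = 01101 → error at position 13.
Flip position 13: 0001010000011101001110011111010 → 0001010000010101001110011111010
Read data bits from positions 3,5,6,7,9,10,11,12,13,14,15,17,18,19,20,21,22,23,24,25,26,27,28,29,30,31: 00100001010001110011111010

00100001010001110011111010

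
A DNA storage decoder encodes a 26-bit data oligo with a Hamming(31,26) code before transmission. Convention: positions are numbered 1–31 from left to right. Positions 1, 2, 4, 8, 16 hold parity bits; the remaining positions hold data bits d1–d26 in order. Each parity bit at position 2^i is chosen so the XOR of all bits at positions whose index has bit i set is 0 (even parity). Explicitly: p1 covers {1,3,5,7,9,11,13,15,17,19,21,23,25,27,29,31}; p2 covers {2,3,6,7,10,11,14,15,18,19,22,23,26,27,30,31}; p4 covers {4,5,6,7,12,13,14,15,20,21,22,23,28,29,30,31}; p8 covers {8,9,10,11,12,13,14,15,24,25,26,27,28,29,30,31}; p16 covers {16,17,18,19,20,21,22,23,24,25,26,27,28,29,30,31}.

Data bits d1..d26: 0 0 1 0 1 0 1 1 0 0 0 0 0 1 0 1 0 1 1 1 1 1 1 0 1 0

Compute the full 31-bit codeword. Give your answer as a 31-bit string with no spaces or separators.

1100010110110001001010111111010

Place data at non-parity positions: p1 p2 0 p4 0 1 0 p8 1 0 1 1 0 0 0 p16 0 0 1 0 1 0 1 1 1 1 1 1 0 1 0
p1 (pos 1,3,5,7,9,11,13,15,17,19,21,23,25,27,29,31): XOR of data positions = 0⊕0⊕0⊕1⊕1⊕0⊕0⊕0⊕1⊕1⊕1⊕1⊕1⊕0⊕0 = 1
p2 (pos 2,3,6,7,10,11,14,15,18,19,22,23,26,27,30,31): XOR of data positions = 0⊕1⊕0⊕0⊕1⊕0⊕0⊕0⊕1⊕0⊕1⊕1⊕1⊕1⊕0 = 1
p4 (pos 4,5,6,7,12,13,14,15,20,21,22,23,28,29,30,31): XOR of data positions = 0⊕1⊕0⊕1⊕0⊕0⊕0⊕0⊕1⊕0⊕1⊕1⊕0⊕1⊕0 = 0
p8 (pos 8,9,10,11,12,13,14,15,24,25,26,27,28,29,30,31): XOR of data positions = 1⊕0⊕1⊕1⊕0⊕0⊕0⊕1⊕1⊕1⊕1⊕1⊕0⊕1⊕0 = 1
p16 (pos 16,17,18,19,20,21,22,23,24,25,26,27,28,29,30,31): XOR of data positions = 0⊕0⊕1⊕0⊕1⊕0⊕1⊕1⊕1⊕1⊕1⊕1⊕0⊕1⊕0 = 1
Codeword: 1100010110110001001010111111010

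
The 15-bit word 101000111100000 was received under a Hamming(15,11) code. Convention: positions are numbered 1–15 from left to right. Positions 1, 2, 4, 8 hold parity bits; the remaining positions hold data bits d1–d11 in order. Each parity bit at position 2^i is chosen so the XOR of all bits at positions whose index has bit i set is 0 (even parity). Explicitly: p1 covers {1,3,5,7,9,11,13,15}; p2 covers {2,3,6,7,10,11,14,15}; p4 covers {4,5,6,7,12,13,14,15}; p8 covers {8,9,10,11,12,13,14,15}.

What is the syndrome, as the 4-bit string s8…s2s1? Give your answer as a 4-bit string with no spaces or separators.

s1 (pos 1,3,5,7,9,11,13,15): 1⊕1⊕0⊕1⊕1⊕0⊕0⊕0 = 0
s2 (pos 2,3,6,7,10,11,14,15): 0⊕1⊕0⊕1⊕1⊕0⊕0⊕0 = 1
s4 (pos 4,5,6,7,12,13,14,15): 0⊕0⊕0⊕1⊕0⊕0⊕0⊕0 = 1
s8 (pos 8,9,10,11,12,13,14,15): 1⊕1⊕1⊕0⊕0⊕0⊕0⊕0 = 1
Syndrome s8…s1 = 1110 → error at position 14.

1110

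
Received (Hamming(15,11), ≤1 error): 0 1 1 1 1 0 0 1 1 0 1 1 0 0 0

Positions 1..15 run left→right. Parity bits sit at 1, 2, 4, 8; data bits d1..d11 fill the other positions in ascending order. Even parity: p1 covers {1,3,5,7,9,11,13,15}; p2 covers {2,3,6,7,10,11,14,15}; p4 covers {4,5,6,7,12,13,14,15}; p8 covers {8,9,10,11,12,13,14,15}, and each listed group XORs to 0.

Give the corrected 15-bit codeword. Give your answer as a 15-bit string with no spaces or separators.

011111011011000

s1 (pos 1,3,5,7,9,11,13,15): 0⊕1⊕1⊕0⊕1⊕1⊕0⊕0 = 0
s2 (pos 2,3,6,7,10,11,14,15): 1⊕1⊕0⊕0⊕0⊕1⊕0⊕0 = 1
s4 (pos 4,5,6,7,12,13,14,15): 1⊕1⊕0⊕0⊕1⊕0⊕0⊕0 = 1
s8 (pos 8,9,10,11,12,13,14,15): 1⊕1⊕0⊕1⊕1⊕0⊕0⊕0 = 0
Syndrome s8…s1 = 0110 → error at position 6.
Flip position 6: 011110011011000 → 011111011011000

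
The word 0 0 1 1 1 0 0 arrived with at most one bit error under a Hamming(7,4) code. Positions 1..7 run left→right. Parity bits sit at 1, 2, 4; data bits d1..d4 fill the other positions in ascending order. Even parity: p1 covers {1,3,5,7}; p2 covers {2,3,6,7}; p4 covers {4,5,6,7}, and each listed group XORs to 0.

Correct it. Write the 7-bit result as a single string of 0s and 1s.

0111100

s1 (pos 1,3,5,7): 0⊕1⊕1⊕0 = 0
s2 (pos 2,3,6,7): 0⊕1⊕0⊕0 = 1
s4 (pos 4,5,6,7): 1⊕1⊕0⊕0 = 0
Syndrome s4…s1 = 010 → error at position 2.
Flip position 2: 0011100 → 0111100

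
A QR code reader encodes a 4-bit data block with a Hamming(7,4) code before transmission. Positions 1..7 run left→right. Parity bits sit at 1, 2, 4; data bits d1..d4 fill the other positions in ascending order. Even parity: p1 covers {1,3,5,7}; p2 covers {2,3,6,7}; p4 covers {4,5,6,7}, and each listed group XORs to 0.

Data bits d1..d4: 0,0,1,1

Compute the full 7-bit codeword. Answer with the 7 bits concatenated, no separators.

Place data at non-parity positions: p1 p2 0 p4 0 1 1
p1 (pos 1,3,5,7): XOR of data positions = 0⊕0⊕1 = 1
p2 (pos 2,3,6,7): XOR of data positions = 0⊕1⊕1 = 0
p4 (pos 4,5,6,7): XOR of data positions = 0⊕1⊕1 = 0
Codeword: 1000011

1000011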